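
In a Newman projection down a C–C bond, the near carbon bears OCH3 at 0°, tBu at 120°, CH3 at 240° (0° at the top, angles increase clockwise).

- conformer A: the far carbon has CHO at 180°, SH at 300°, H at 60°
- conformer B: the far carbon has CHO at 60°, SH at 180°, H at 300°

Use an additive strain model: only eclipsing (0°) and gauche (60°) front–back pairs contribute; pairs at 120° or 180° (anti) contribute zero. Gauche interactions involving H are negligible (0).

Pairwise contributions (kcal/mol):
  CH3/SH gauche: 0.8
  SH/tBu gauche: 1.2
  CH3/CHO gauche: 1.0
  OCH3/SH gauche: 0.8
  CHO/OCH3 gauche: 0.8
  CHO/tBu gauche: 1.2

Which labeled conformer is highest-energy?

A (staggered): OCH3–SH gauche, tBu–CHO gauche, CH3–CHO gauche, CH3–SH gauche; 0.8 + 1.2 + 1.0 + 0.8 = 3.8 kcal/mol.
B (staggered): OCH3–CHO gauche, tBu–CHO gauche, tBu–SH gauche, CH3–SH gauche; 0.8 + 1.2 + 1.2 + 0.8 = 4.0 kcal/mol.
B has the highest total (4.0 kcal/mol).

B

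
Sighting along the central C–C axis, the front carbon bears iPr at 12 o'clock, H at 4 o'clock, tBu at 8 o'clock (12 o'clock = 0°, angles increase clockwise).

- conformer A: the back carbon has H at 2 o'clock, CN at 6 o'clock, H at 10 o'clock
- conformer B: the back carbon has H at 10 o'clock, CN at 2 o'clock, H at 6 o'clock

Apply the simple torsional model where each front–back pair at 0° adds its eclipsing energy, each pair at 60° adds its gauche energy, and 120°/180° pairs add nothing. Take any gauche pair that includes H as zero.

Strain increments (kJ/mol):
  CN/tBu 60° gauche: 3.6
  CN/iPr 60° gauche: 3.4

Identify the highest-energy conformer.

A

A (staggered): tBu–CN gauche; 3.6 = 3.6 kJ/mol.
B (staggered): iPr–CN gauche; 3.4 = 3.4 kJ/mol.
A has the highest total (3.6 kJ/mol).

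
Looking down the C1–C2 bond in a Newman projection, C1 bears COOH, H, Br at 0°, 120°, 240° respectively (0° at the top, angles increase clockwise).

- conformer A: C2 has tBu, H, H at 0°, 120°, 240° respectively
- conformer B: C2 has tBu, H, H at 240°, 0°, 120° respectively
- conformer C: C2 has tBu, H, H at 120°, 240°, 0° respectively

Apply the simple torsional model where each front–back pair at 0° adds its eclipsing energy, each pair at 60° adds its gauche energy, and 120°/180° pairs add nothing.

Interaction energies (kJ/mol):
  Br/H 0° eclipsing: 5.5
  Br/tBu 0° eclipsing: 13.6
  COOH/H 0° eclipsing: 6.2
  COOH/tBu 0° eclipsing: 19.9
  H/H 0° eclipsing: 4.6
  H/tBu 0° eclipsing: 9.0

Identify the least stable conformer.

A

A (eclipsed): COOH–tBu eclipsed, H–H eclipsed, Br–H eclipsed; 19.9 + 4.6 + 5.5 = 30.0 kJ/mol.
B (eclipsed): COOH–H eclipsed, H–H eclipsed, Br–tBu eclipsed; 6.2 + 4.6 + 13.6 = 24.4 kJ/mol.
C (eclipsed): COOH–H eclipsed, H–tBu eclipsed, Br–H eclipsed; 6.2 + 9.0 + 5.5 = 20.7 kJ/mol.
A has the highest total (30.0 kJ/mol).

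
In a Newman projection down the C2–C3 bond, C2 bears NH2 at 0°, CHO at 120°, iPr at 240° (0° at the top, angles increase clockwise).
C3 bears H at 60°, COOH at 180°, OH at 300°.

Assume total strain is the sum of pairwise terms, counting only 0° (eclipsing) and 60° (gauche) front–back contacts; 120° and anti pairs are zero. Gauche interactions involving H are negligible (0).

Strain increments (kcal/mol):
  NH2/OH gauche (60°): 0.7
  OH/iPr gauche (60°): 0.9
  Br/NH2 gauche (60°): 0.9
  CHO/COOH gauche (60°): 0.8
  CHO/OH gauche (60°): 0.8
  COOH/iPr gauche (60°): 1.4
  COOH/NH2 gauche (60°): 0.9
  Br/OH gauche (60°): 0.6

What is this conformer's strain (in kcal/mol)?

This conformer (staggered): NH2(0°)/OH(300°) gauche 0.7; CHO(120°)/COOH(180°) gauche 0.8; iPr(240°)/COOH(180°) gauche 1.4; iPr(240°)/OH(300°) gauche 0.9 → 3.8 kcal/mol.

3.8 kcal/mol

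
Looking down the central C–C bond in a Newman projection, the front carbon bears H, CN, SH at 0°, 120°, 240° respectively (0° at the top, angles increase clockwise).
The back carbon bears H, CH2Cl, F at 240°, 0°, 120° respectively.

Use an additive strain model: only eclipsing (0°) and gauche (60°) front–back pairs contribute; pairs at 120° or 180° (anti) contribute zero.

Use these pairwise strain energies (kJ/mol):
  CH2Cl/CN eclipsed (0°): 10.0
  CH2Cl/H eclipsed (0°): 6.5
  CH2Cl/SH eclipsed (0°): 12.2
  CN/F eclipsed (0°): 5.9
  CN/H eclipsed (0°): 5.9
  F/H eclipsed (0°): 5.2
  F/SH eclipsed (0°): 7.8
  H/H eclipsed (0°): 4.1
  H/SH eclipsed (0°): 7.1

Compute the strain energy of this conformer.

This conformer is eclipsed. H at 0° is eclipsed with CH2Cl at 0° (6.5); CN at 120° is eclipsed with F at 120° (5.9); SH at 240° is eclipsed with H at 240° (7.1). Total 19.5 kJ/mol.

19.5 kJ/mol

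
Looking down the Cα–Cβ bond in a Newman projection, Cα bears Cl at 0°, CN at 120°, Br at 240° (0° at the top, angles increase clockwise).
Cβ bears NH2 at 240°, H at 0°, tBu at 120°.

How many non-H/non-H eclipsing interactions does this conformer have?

2

Non-H eclipsing pairs: CN(120°)/tBu(120°); Br(240°)/NH2(240°) — 2 interactions.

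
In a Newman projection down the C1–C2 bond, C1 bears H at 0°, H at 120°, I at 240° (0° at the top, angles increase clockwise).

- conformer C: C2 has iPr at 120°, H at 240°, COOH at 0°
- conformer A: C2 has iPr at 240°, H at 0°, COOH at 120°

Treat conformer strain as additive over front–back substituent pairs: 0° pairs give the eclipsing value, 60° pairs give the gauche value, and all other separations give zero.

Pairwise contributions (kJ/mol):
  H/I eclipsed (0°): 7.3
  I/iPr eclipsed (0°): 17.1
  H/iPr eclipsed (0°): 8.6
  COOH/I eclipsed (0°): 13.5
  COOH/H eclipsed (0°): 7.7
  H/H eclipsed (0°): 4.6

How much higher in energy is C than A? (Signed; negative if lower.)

C (eclipsed): H(0°)/COOH(0°) eclipsed 7.7; H(120°)/iPr(120°) eclipsed 8.6; I(240°)/H(240°) eclipsed 7.3 → 23.6 kJ/mol.
A (eclipsed): H(0°)/H(0°) eclipsed 4.6; H(120°)/COOH(120°) eclipsed 7.7; I(240°)/iPr(240°) eclipsed 17.1 → 29.4 kJ/mol.
E(C) − E(A) = 23.6 − 29.4 = -5.8 kJ/mol.

-5.8 kJ/mol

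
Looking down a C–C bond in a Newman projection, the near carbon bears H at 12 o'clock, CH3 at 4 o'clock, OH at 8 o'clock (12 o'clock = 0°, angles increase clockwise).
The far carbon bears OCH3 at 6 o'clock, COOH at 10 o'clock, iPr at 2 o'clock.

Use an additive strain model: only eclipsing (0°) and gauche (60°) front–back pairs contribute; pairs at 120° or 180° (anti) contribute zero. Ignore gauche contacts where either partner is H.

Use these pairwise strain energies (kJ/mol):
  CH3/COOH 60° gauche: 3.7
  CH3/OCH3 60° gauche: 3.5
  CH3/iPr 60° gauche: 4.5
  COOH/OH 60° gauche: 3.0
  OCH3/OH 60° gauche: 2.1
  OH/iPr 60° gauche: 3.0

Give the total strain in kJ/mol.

13.1 kJ/mol

This conformer (staggered): CH3(120°)/OCH3(180°) gauche 3.5; CH3(120°)/iPr(60°) gauche 4.5; OH(240°)/OCH3(180°) gauche 2.1; OH(240°)/COOH(300°) gauche 3.0 → 13.1 kJ/mol.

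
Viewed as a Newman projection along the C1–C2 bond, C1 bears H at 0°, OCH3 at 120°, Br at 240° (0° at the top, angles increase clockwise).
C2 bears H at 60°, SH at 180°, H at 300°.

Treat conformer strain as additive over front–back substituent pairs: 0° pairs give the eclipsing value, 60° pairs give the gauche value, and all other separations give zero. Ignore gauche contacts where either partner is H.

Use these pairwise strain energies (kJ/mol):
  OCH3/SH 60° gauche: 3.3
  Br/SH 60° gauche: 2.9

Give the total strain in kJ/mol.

6.2 kJ/mol

This conformer (staggered): OCH3–SH gauche, Br–SH gauche; 3.3 + 2.9 = 6.2 kJ/mol.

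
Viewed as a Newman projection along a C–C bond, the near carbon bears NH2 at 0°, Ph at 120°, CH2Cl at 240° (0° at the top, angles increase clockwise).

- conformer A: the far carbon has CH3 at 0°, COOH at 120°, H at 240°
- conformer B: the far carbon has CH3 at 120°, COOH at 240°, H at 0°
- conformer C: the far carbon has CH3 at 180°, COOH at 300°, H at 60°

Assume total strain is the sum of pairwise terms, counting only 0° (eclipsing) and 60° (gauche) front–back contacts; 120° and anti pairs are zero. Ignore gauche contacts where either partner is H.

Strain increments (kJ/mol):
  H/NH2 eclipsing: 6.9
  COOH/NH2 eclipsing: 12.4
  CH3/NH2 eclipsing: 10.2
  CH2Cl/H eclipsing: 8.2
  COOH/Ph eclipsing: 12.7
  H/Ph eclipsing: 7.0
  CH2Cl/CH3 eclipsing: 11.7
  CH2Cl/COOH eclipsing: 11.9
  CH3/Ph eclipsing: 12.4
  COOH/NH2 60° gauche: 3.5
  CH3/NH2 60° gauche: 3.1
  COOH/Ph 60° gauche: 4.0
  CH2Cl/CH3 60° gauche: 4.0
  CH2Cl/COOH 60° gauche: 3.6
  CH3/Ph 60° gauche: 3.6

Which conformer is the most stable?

A (eclipsed): NH2(0°)/CH3(0°) eclipsed 10.2; Ph(120°)/COOH(120°) eclipsed 12.7; CH2Cl(240°)/H(240°) eclipsed 8.2 → 31.1 kJ/mol.
B (eclipsed): NH2(0°)/H(0°) eclipsed 6.9; Ph(120°)/CH3(120°) eclipsed 12.4; CH2Cl(240°)/COOH(240°) eclipsed 11.9 → 31.2 kJ/mol.
C (staggered): NH2(0°)/COOH(300°) gauche 3.5; Ph(120°)/CH3(180°) gauche 3.6; CH2Cl(240°)/CH3(180°) gauche 4.0; CH2Cl(240°)/COOH(300°) gauche 3.6 → 14.7 kJ/mol.
C has the lowest total (14.7 kJ/mol).

C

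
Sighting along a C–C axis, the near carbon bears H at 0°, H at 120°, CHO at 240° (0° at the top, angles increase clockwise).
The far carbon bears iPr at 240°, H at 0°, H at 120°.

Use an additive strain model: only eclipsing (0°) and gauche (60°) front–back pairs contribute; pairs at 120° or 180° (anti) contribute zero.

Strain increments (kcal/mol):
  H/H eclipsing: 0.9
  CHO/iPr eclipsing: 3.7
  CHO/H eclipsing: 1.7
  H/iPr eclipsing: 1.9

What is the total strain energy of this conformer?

This conformer (eclipsed): H(0°)/H(0°) eclipsed 0.9; H(120°)/H(120°) eclipsed 0.9; CHO(240°)/iPr(240°) eclipsed 3.7 → 5.5 kcal/mol.

5.5 kcal/mol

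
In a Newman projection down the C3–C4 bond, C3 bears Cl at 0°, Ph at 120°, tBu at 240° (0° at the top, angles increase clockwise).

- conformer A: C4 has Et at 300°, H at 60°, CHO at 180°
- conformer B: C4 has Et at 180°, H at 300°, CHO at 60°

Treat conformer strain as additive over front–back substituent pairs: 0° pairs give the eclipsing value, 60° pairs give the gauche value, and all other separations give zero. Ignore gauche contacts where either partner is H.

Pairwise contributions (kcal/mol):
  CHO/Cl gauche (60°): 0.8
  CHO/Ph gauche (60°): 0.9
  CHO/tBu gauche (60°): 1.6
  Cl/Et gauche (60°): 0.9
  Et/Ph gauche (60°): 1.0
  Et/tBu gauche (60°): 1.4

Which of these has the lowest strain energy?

B

A (staggered): Cl–Et gauche, Ph–CHO gauche, tBu–Et gauche, tBu–CHO gauche; 0.9 + 0.9 + 1.4 + 1.6 = 4.8 kcal/mol.
B (staggered): Cl–CHO gauche, Ph–Et gauche, Ph–CHO gauche, tBu–Et gauche; 0.8 + 1.0 + 0.9 + 1.4 = 4.1 kcal/mol.
B has the lowest total (4.1 kcal/mol).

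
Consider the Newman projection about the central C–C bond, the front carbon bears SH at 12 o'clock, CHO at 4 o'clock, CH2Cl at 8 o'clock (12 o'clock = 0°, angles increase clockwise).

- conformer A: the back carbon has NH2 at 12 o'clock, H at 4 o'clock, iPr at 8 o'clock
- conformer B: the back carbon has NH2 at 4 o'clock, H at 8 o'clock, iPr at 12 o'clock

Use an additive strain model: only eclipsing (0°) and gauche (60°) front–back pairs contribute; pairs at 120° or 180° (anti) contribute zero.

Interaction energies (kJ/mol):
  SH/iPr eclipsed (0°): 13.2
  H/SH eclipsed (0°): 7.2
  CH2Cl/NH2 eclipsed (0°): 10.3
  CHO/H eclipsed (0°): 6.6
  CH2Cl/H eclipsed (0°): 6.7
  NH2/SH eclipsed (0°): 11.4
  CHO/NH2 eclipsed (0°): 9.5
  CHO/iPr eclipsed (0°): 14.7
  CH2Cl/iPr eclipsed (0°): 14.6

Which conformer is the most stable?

A (eclipsed): SH–NH2 eclipsed, CHO–H eclipsed, CH2Cl–iPr eclipsed; 11.4 + 6.6 + 14.6 = 32.6 kJ/mol.
B (eclipsed): SH–iPr eclipsed, CHO–NH2 eclipsed, CH2Cl–H eclipsed; 13.2 + 9.5 + 6.7 = 29.4 kJ/mol.
B has the lowest total (29.4 kJ/mol).

B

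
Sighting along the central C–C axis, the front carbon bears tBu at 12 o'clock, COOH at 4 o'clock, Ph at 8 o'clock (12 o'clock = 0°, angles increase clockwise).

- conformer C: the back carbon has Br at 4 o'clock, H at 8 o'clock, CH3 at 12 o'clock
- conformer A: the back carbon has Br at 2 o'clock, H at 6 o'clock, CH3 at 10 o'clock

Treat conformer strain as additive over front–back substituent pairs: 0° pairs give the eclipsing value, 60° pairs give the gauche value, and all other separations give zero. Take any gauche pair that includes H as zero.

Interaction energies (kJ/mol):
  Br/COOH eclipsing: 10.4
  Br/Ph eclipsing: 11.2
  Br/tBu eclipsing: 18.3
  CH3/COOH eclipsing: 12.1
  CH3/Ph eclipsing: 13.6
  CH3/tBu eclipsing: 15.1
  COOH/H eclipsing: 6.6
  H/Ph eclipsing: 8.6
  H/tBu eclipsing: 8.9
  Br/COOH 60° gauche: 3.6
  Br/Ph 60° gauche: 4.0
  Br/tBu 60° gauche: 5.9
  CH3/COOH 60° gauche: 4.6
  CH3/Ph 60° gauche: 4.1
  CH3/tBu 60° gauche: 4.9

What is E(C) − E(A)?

C (eclipsed): tBu(0°)/CH3(0°) eclipsed 15.1; COOH(120°)/Br(120°) eclipsed 10.4; Ph(240°)/H(240°) eclipsed 8.6 → 34.1 kJ/mol.
A (staggered): tBu(0°)/Br(60°) gauche 5.9; tBu(0°)/CH3(300°) gauche 4.9; COOH(120°)/Br(60°) gauche 3.6; Ph(240°)/CH3(300°) gauche 4.1 → 18.5 kJ/mol.
E(C) − E(A) = 34.1 − 18.5 = +15.6 kJ/mol.

+15.6 kJ/mol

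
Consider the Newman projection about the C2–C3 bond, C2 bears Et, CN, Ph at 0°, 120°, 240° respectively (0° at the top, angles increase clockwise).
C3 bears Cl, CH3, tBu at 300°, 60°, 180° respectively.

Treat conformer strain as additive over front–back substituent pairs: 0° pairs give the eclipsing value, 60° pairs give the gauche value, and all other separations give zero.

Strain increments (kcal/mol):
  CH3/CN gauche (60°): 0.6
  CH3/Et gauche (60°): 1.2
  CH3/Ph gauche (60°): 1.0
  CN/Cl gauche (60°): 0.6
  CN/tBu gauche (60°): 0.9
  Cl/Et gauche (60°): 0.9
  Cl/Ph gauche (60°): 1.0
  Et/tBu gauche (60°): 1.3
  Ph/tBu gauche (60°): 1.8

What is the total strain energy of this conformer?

6.4 kcal/mol

This conformer (staggered): Et(0°)/Cl(300°) gauche 0.9; Et(0°)/CH3(60°) gauche 1.2; CN(120°)/CH3(60°) gauche 0.6; CN(120°)/tBu(180°) gauche 0.9; Ph(240°)/Cl(300°) gauche 1.0; Ph(240°)/tBu(180°) gauche 1.8 → 6.4 kcal/mol.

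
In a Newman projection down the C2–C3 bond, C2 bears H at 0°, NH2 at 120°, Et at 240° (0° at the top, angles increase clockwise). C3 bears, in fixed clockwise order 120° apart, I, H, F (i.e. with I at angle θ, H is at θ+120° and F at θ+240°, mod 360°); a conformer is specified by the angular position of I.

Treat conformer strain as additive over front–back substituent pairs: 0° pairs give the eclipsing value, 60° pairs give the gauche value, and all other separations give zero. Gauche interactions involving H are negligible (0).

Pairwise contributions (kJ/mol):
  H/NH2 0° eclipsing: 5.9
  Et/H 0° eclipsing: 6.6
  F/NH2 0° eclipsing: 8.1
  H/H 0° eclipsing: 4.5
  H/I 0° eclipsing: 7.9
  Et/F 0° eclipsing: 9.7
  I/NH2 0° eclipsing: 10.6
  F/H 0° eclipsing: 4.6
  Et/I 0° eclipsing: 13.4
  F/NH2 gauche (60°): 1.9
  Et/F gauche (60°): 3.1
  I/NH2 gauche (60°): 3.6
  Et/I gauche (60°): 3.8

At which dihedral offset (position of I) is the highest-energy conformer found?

240°

I at 0° (eclipsed): H(0°)/I(0°) eclipsed 7.9; NH2(120°)/H(120°) eclipsed 5.9; Et(240°)/F(240°) eclipsed 9.7 → 23.5 kJ/mol.
I at 60° (staggered): NH2(120°)/I(60°) gauche 3.6; Et(240°)/F(300°) gauche 3.1 → 6.7 kJ/mol.
I at 120° (eclipsed): H(0°)/F(0°) eclipsed 4.6; NH2(120°)/I(120°) eclipsed 10.6; Et(240°)/H(240°) eclipsed 6.6 → 21.8 kJ/mol.
I at 180° (staggered): NH2(120°)/I(180°) gauche 3.6; NH2(120°)/F(60°) gauche 1.9; Et(240°)/I(180°) gauche 3.8 → 9.3 kJ/mol.
I at 240° (eclipsed): H(0°)/H(0°) eclipsed 4.5; NH2(120°)/F(120°) eclipsed 8.1; Et(240°)/I(240°) eclipsed 13.4 → 26.0 kJ/mol.
I at 300° (staggered): NH2(120°)/F(180°) gauche 1.9; Et(240°)/I(300°) gauche 3.8; Et(240°)/F(180°) gauche 3.1 → 8.8 kJ/mol.
The maximum (26.0 kJ/mol) occurs with I at 240°.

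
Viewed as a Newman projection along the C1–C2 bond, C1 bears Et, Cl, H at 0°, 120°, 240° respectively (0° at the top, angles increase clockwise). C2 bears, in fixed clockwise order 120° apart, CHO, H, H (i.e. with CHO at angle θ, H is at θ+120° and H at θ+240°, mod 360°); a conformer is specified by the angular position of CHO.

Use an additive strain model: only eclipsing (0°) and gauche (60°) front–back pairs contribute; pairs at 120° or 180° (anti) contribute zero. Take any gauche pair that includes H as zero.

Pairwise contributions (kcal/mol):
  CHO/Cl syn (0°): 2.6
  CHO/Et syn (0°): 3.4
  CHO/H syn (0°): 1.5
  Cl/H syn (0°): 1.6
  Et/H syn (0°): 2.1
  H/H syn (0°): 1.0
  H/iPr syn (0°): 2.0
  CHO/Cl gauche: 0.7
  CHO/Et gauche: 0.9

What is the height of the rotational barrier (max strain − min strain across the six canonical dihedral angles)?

CHO at 0° is eclipsed. Et at 0° is eclipsed with CHO at 0° (3.4); Cl at 120° is eclipsed with H at 120° (1.6); H at 240° is eclipsed with H at 240° (1.0). Total 6.0 kcal/mol.
CHO at 60° is staggered. Et at 0° is gauche with CHO at 60° (0.9); Cl at 120° is gauche with CHO at 60° (0.7). Total 1.6 kcal/mol.
CHO at 120° is eclipsed. Et at 0° is eclipsed with H at 0° (2.1); Cl at 120° is eclipsed with CHO at 120° (2.6); H at 240° is eclipsed with H at 240° (1.0). Total 5.7 kcal/mol.
CHO at 180° is staggered. Cl at 120° is gauche with CHO at 180° (0.7). Total 0.7 kcal/mol.
CHO at 240° is eclipsed. Et at 0° is eclipsed with H at 0° (2.1); Cl at 120° is eclipsed with H at 120° (1.6); H at 240° is eclipsed with CHO at 240° (1.5). Total 5.2 kcal/mol.
CHO at 300° is staggered. Et at 0° is gauche with CHO at 300° (0.9). Total 0.9 kcal/mol.
Max at 0° (6.0 kcal/mol), min at 180° (0.7 kcal/mol); barrier = 5.3 kcal/mol.

5.3 kcal/mol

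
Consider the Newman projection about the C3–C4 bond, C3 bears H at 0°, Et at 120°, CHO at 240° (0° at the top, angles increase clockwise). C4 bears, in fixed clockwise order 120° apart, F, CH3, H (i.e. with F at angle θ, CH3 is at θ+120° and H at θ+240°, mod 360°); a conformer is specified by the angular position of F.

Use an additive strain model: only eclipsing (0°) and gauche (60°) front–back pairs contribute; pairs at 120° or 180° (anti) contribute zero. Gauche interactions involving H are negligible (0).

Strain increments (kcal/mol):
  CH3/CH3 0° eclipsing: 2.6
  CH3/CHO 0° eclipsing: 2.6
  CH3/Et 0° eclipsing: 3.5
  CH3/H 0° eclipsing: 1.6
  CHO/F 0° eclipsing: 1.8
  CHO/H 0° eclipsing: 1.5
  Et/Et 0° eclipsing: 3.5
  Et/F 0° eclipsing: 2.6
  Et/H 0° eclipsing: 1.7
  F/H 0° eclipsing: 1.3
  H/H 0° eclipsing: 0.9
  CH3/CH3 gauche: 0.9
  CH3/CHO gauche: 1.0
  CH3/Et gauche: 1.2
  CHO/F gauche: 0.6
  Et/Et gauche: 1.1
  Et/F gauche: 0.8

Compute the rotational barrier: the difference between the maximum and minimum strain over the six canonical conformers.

F at 0° (eclipsed): H(0°)/F(0°) eclipsed 1.3; Et(120°)/CH3(120°) eclipsed 3.5; CHO(240°)/H(240°) eclipsed 1.5 → 6.3 kcal/mol.
F at 60° (staggered): Et(120°)/F(60°) gauche 0.8; Et(120°)/CH3(180°) gauche 1.2; CHO(240°)/CH3(180°) gauche 1.0 → 3.0 kcal/mol.
F at 120° (eclipsed): H(0°)/H(0°) eclipsed 0.9; Et(120°)/F(120°) eclipsed 2.6; CHO(240°)/CH3(240°) eclipsed 2.6 → 6.1 kcal/mol.
F at 180° (staggered): Et(120°)/F(180°) gauche 0.8; CHO(240°)/F(180°) gauche 0.6; CHO(240°)/CH3(300°) gauche 1.0 → 2.4 kcal/mol.
F at 240° (eclipsed): H(0°)/CH3(0°) eclipsed 1.6; Et(120°)/H(120°) eclipsed 1.7; CHO(240°)/F(240°) eclipsed 1.8 → 5.1 kcal/mol.
F at 300° (staggered): Et(120°)/CH3(60°) gauche 1.2; CHO(240°)/F(300°) gauche 0.6 → 1.8 kcal/mol.
Max at 0° (6.3 kcal/mol), min at 300° (1.8 kcal/mol); barrier = 4.5 kcal/mol.

4.5 kcal/mol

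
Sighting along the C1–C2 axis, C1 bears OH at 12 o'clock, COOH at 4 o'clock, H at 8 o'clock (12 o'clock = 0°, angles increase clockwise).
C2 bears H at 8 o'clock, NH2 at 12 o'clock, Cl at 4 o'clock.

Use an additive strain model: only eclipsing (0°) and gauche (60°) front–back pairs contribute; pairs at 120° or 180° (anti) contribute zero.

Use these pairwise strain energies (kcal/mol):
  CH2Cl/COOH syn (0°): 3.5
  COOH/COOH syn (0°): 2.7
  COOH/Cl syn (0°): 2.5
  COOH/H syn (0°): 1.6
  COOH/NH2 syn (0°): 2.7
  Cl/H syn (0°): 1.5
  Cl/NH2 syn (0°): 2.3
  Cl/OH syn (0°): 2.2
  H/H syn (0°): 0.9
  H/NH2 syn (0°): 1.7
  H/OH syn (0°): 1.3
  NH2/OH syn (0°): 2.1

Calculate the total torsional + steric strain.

5.5 kcal/mol

This conformer (eclipsed): OH–NH2 eclipsed, COOH–Cl eclipsed, H–H eclipsed; 2.1 + 2.5 + 0.9 = 5.5 kcal/mol.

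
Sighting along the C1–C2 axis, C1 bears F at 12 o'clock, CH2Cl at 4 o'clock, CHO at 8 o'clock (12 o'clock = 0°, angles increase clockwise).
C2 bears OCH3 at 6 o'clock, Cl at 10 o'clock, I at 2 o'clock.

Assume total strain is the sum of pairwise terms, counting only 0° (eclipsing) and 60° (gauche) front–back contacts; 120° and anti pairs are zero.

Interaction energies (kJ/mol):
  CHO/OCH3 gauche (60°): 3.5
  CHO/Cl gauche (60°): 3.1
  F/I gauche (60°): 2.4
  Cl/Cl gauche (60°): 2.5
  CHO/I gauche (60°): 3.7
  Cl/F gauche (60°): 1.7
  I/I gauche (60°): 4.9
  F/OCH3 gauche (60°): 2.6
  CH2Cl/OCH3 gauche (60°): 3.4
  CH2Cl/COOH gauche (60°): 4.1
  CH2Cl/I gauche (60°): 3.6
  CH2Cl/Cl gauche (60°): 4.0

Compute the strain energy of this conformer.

This conformer (staggered): F–Cl gauche, F–I gauche, CH2Cl–OCH3 gauche, CH2Cl–I gauche, CHO–OCH3 gauche, CHO–Cl gauche; 1.7 + 2.4 + 3.4 + 3.6 + 3.5 + 3.1 = 17.7 kJ/mol.

17.7 kJ/mol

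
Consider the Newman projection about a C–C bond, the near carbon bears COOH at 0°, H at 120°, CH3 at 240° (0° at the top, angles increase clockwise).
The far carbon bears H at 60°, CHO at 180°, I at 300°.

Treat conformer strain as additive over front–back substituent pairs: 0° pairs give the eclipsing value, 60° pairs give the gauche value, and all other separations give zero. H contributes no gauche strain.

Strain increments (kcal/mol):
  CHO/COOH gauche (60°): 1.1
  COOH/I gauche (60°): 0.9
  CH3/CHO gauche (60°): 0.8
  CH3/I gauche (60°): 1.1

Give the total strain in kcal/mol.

This conformer is staggered. COOH at 0° is gauche with I at 300° (0.9); CH3 at 240° is gauche with CHO at 180° (0.8); CH3 at 240° is gauche with I at 300° (1.1). Total 2.8 kcal/mol.

2.8 kcal/mol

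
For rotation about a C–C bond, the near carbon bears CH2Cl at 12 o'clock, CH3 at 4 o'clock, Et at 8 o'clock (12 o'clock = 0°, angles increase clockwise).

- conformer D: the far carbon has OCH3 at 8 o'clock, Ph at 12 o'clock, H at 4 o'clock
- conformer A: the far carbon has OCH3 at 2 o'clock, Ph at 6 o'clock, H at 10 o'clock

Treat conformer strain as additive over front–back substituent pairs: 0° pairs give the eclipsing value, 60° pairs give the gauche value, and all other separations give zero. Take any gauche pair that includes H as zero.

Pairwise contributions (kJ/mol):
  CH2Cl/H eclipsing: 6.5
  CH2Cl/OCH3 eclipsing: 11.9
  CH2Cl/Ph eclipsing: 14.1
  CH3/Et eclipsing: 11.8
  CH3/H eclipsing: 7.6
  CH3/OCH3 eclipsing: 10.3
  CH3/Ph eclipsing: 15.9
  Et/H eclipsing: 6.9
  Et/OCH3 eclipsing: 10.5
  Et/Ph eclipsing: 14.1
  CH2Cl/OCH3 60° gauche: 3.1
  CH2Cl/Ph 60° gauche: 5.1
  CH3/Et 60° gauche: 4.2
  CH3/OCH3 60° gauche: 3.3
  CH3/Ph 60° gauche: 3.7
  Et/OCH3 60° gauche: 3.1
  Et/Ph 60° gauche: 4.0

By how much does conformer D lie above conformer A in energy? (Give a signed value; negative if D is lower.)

+18.1 kJ/mol

D (eclipsed): CH2Cl(0°)/Ph(0°) eclipsed 14.1; CH3(120°)/H(120°) eclipsed 7.6; Et(240°)/OCH3(240°) eclipsed 10.5 → 32.2 kJ/mol.
A (staggered): CH2Cl(0°)/OCH3(60°) gauche 3.1; CH3(120°)/OCH3(60°) gauche 3.3; CH3(120°)/Ph(180°) gauche 3.7; Et(240°)/Ph(180°) gauche 4.0 → 14.1 kJ/mol.
E(D) − E(A) = 32.2 − 14.1 = +18.1 kJ/mol.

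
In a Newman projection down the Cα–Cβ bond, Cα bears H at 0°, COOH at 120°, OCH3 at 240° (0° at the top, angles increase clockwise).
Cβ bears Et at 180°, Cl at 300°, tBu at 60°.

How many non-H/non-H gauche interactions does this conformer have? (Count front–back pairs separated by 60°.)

Non-H gauche pairs: COOH(120°)/Et(180°); COOH(120°)/tBu(60°); OCH3(240°)/Et(180°); OCH3(240°)/Cl(300°) — 4 interactions.

4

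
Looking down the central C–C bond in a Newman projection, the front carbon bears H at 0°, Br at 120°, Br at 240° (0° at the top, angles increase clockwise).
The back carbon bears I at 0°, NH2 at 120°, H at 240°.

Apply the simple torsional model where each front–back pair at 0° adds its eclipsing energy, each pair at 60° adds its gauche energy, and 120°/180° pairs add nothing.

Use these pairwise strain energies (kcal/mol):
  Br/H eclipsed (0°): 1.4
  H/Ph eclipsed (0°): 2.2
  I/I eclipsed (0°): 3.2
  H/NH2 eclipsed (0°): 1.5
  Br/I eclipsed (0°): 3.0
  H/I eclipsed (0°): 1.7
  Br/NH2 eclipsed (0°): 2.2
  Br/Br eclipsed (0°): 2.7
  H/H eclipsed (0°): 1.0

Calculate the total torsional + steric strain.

This conformer (eclipsed): H(0°)/I(0°) eclipsed 1.7; Br(120°)/NH2(120°) eclipsed 2.2; Br(240°)/H(240°) eclipsed 1.4 → 5.3 kcal/mol.

5.3 kcal/mol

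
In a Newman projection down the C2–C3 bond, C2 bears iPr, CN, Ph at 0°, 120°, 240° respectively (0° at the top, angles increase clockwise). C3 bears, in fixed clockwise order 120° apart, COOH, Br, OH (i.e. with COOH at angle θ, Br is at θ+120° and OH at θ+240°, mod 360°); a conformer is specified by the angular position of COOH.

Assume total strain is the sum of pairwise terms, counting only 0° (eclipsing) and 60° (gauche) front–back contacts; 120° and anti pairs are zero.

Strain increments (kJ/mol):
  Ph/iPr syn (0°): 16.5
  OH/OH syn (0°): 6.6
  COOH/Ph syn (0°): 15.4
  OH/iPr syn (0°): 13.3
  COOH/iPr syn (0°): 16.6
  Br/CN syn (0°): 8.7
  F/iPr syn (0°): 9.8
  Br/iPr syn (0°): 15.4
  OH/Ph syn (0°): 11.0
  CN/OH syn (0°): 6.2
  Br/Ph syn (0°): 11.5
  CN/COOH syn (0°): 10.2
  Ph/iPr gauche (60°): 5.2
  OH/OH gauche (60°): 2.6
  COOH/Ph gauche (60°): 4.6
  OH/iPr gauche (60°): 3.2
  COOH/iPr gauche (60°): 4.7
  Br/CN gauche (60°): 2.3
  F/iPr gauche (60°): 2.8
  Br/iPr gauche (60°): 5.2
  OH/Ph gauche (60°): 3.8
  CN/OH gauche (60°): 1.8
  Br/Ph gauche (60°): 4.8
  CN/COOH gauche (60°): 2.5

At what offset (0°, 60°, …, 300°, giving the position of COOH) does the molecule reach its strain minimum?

COOH at 0° (eclipsed): iPr–COOH eclipsed, CN–Br eclipsed, Ph–OH eclipsed; 16.6 + 8.7 + 11.0 = 36.3 kJ/mol.
COOH at 60° (staggered): iPr–COOH gauche, iPr–OH gauche, CN–COOH gauche, CN–Br gauche, Ph–Br gauche, Ph–OH gauche; 4.7 + 3.2 + 2.5 + 2.3 + 4.8 + 3.8 = 21.3 kJ/mol.
COOH at 120° (eclipsed): iPr–OH eclipsed, CN–COOH eclipsed, Ph–Br eclipsed; 13.3 + 10.2 + 11.5 = 35.0 kJ/mol.
COOH at 180° (staggered): iPr–Br gauche, iPr–OH gauche, CN–COOH gauche, CN–OH gauche, Ph–COOH gauche, Ph–Br gauche; 5.2 + 3.2 + 2.5 + 1.8 + 4.6 + 4.8 = 22.1 kJ/mol.
COOH at 240° (eclipsed): iPr–Br eclipsed, CN–OH eclipsed, Ph–COOH eclipsed; 15.4 + 6.2 + 15.4 = 37.0 kJ/mol.
COOH at 300° (staggered): iPr–COOH gauche, iPr–Br gauche, CN–Br gauche, CN–OH gauche, Ph–COOH gauche, Ph–OH gauche; 4.7 + 5.2 + 2.3 + 1.8 + 4.6 + 3.8 = 22.4 kJ/mol.
The minimum (21.3 kJ/mol) occurs with COOH at 60°.

60°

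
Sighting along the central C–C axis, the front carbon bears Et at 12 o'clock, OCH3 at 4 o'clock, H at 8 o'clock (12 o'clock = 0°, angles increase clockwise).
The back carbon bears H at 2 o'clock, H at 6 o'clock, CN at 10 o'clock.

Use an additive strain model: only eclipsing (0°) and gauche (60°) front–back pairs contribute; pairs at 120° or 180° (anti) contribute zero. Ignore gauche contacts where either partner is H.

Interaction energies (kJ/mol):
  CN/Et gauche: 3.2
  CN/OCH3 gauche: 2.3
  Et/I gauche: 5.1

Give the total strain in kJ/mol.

This conformer (staggered): Et(0°)/CN(300°) gauche 3.2 → 3.2 kJ/mol.

3.2 kJ/mol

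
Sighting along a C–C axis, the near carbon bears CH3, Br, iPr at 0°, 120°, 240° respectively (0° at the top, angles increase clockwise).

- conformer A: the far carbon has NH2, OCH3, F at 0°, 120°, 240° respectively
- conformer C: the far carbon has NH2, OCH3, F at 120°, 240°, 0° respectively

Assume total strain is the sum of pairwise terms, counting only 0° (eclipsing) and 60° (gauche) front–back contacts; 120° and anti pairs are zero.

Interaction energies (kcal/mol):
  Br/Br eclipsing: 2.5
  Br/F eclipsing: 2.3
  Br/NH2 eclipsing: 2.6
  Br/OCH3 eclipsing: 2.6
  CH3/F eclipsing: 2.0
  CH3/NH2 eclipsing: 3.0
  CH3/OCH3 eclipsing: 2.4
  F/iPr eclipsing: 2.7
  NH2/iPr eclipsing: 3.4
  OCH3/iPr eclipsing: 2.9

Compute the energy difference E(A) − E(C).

A (eclipsed): CH3(0°)/NH2(0°) eclipsed 3.0; Br(120°)/OCH3(120°) eclipsed 2.6; iPr(240°)/F(240°) eclipsed 2.7 → 8.3 kcal/mol.
C (eclipsed): CH3(0°)/F(0°) eclipsed 2.0; Br(120°)/NH2(120°) eclipsed 2.6; iPr(240°)/OCH3(240°) eclipsed 2.9 → 7.5 kcal/mol.
E(A) − E(C) = 8.3 − 7.5 = +0.8 kcal/mol.

+0.8 kcal/mol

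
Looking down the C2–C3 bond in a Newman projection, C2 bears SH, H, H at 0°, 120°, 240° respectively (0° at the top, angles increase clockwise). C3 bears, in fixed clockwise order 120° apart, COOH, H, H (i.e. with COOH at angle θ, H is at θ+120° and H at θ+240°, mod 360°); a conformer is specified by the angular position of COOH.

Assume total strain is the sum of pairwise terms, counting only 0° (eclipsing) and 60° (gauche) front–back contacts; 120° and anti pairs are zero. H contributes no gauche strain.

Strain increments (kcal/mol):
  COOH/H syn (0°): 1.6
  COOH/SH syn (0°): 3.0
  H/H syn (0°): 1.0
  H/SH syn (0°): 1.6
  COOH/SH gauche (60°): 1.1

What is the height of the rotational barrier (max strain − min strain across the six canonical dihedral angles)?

5.0 kcal/mol

COOH at 0° (eclipsed): SH(0°)/COOH(0°) eclipsed 3.0; H(120°)/H(120°) eclipsed 1.0; H(240°)/H(240°) eclipsed 1.0 → 5.0 kcal/mol.
COOH at 60° (staggered): SH(0°)/COOH(60°) gauche 1.1 → 1.1 kcal/mol.
COOH at 120° (eclipsed): SH(0°)/H(0°) eclipsed 1.6; H(120°)/COOH(120°) eclipsed 1.6; H(240°)/H(240°) eclipsed 1.0 → 4.2 kcal/mol.
COOH at 180° (staggered): no non-H gauche contacts → 0.0 kcal/mol.
COOH at 240° (eclipsed): SH(0°)/H(0°) eclipsed 1.6; H(120°)/H(120°) eclipsed 1.0; H(240°)/COOH(240°) eclipsed 1.6 → 4.2 kcal/mol.
COOH at 300° (staggered): SH(0°)/COOH(300°) gauche 1.1 → 1.1 kcal/mol.
Max at 0° (5.0 kcal/mol), min at 180° (0.0 kcal/mol); barrier = 5.0 kcal/mol.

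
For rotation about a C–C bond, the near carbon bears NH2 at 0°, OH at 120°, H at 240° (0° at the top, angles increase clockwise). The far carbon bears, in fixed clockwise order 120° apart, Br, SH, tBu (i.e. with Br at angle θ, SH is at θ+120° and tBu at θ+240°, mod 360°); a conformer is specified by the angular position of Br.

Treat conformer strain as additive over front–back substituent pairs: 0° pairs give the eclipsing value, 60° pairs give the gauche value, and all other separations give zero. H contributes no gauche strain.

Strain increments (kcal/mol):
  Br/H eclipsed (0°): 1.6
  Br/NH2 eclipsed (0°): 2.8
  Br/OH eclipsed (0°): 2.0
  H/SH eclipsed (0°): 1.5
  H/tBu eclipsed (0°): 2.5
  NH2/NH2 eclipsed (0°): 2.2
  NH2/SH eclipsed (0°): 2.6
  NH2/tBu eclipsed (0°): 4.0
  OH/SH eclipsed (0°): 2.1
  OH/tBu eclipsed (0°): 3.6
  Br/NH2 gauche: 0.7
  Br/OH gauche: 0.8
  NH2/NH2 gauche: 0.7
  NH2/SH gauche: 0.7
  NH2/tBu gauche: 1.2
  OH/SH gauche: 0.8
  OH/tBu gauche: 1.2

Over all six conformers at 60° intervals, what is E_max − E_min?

4.4 kcal/mol

Br at 0° (eclipsed): NH2(0°)/Br(0°) eclipsed 2.8; OH(120°)/SH(120°) eclipsed 2.1; H(240°)/tBu(240°) eclipsed 2.5 → 7.4 kcal/mol.
Br at 60° (staggered): NH2(0°)/Br(60°) gauche 0.7; NH2(0°)/tBu(300°) gauche 1.2; OH(120°)/Br(60°) gauche 0.8; OH(120°)/SH(180°) gauche 0.8 → 3.5 kcal/mol.
Br at 120° (eclipsed): NH2(0°)/tBu(0°) eclipsed 4.0; OH(120°)/Br(120°) eclipsed 2.0; H(240°)/SH(240°) eclipsed 1.5 → 7.5 kcal/mol.
Br at 180° (staggered): NH2(0°)/SH(300°) gauche 0.7; NH2(0°)/tBu(60°) gauche 1.2; OH(120°)/Br(180°) gauche 0.8; OH(120°)/tBu(60°) gauche 1.2 → 3.9 kcal/mol.
Br at 240° (eclipsed): NH2(0°)/SH(0°) eclipsed 2.6; OH(120°)/tBu(120°) eclipsed 3.6; H(240°)/Br(240°) eclipsed 1.6 → 7.8 kcal/mol.
Br at 300° (staggered): NH2(0°)/Br(300°) gauche 0.7; NH2(0°)/SH(60°) gauche 0.7; OH(120°)/SH(60°) gauche 0.8; OH(120°)/tBu(180°) gauche 1.2 → 3.4 kcal/mol.
Max at 240° (7.8 kcal/mol), min at 300° (3.4 kcal/mol); barrier = 4.4 kcal/mol.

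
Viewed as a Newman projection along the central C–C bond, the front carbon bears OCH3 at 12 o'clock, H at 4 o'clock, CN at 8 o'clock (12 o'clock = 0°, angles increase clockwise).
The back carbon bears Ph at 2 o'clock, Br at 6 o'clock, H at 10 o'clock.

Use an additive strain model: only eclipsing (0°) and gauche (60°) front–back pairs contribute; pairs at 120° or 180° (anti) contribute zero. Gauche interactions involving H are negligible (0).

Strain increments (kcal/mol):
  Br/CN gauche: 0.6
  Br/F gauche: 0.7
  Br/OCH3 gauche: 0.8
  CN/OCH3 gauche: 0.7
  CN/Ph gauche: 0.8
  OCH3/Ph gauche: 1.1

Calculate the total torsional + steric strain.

This conformer (staggered): OCH3–Ph gauche, CN–Br gauche; 1.1 + 0.6 = 1.7 kcal/mol.

1.7 kcal/mol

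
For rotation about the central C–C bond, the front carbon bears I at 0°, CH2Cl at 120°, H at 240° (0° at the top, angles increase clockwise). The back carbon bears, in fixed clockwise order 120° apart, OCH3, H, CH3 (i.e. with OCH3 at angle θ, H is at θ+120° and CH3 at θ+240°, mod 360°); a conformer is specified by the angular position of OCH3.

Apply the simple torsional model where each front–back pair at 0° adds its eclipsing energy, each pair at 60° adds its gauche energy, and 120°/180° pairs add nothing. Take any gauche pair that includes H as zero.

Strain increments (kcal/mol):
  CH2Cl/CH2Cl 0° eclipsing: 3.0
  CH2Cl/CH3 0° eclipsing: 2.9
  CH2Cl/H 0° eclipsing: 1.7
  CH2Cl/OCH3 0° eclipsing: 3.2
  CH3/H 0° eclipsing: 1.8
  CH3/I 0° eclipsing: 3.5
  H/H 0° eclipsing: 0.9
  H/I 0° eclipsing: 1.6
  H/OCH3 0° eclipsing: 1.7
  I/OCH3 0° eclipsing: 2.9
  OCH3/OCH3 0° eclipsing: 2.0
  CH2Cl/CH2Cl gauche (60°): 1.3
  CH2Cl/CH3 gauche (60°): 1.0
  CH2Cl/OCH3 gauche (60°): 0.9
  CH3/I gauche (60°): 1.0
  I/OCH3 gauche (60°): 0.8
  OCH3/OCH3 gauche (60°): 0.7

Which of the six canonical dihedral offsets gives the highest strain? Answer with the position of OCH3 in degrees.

OCH3 at 0° (eclipsed): I–OCH3 eclipsed, CH2Cl–H eclipsed, H–CH3 eclipsed; 2.9 + 1.7 + 1.8 = 6.4 kcal/mol.
OCH3 at 60° (staggered): I–OCH3 gauche, I–CH3 gauche, CH2Cl–OCH3 gauche; 0.8 + 1.0 + 0.9 = 2.7 kcal/mol.
OCH3 at 120° (eclipsed): I–CH3 eclipsed, CH2Cl–OCH3 eclipsed, H–H eclipsed; 3.5 + 3.2 + 0.9 = 7.6 kcal/mol.
OCH3 at 180° (staggered): I–CH3 gauche, CH2Cl–OCH3 gauche, CH2Cl–CH3 gauche; 1.0 + 0.9 + 1.0 = 2.9 kcal/mol.
OCH3 at 240° (eclipsed): I–H eclipsed, CH2Cl–CH3 eclipsed, H–OCH3 eclipsed; 1.6 + 2.9 + 1.7 = 6.2 kcal/mol.
OCH3 at 300° (staggered): I–OCH3 gauche, CH2Cl–CH3 gauche; 0.8 + 1.0 = 1.8 kcal/mol.
The maximum (7.6 kcal/mol) occurs with OCH3 at 120°.

120°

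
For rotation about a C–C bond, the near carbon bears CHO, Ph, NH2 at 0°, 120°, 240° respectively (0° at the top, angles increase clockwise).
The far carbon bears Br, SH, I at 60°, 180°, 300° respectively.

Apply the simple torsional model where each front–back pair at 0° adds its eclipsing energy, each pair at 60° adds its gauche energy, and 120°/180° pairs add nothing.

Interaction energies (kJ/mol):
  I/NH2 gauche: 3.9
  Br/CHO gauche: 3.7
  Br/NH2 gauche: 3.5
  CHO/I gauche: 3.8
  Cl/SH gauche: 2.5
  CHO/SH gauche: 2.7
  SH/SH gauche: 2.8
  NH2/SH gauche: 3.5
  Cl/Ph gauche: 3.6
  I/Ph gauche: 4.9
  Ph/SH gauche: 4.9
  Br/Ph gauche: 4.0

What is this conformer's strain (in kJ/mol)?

23.8 kJ/mol

This conformer (staggered): CHO(0°)/Br(60°) gauche 3.7; CHO(0°)/I(300°) gauche 3.8; Ph(120°)/Br(60°) gauche 4.0; Ph(120°)/SH(180°) gauche 4.9; NH2(240°)/SH(180°) gauche 3.5; NH2(240°)/I(300°) gauche 3.9 → 23.8 kJ/mol.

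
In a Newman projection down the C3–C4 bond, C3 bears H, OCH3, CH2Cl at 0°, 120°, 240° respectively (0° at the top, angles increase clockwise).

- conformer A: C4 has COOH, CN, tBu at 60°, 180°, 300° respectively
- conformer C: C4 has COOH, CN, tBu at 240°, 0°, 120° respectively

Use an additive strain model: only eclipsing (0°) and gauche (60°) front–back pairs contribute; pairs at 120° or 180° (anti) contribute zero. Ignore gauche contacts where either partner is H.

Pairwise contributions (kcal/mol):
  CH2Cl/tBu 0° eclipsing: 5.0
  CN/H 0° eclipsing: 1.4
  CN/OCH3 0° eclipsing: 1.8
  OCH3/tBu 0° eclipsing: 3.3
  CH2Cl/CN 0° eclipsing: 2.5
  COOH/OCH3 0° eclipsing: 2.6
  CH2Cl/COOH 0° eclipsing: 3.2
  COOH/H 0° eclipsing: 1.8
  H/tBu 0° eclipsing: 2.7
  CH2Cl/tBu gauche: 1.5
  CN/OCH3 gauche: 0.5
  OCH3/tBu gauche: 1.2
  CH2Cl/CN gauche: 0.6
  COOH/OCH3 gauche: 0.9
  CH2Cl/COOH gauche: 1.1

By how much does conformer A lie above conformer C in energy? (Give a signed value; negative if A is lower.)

-4.4 kcal/mol

A (staggered): OCH3–COOH gauche, OCH3–CN gauche, CH2Cl–CN gauche, CH2Cl–tBu gauche; 0.9 + 0.5 + 0.6 + 1.5 = 3.5 kcal/mol.
C (eclipsed): H–CN eclipsed, OCH3–tBu eclipsed, CH2Cl–COOH eclipsed; 1.4 + 3.3 + 3.2 = 7.9 kcal/mol.
E(A) − E(C) = 3.5 − 7.9 = -4.4 kcal/mol.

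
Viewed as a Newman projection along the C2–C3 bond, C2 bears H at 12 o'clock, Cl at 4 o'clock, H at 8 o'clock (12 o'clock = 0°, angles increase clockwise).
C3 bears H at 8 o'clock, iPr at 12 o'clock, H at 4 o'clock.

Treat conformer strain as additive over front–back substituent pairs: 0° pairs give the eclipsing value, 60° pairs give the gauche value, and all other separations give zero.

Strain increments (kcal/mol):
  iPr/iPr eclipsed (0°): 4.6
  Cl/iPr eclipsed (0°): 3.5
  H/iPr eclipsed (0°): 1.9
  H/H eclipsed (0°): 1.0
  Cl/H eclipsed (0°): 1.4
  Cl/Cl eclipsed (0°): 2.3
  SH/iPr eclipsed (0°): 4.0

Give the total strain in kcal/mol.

4.3 kcal/mol

This conformer (eclipsed): H(0°)/iPr(0°) eclipsed 1.9; Cl(120°)/H(120°) eclipsed 1.4; H(240°)/H(240°) eclipsed 1.0 → 4.3 kcal/mol.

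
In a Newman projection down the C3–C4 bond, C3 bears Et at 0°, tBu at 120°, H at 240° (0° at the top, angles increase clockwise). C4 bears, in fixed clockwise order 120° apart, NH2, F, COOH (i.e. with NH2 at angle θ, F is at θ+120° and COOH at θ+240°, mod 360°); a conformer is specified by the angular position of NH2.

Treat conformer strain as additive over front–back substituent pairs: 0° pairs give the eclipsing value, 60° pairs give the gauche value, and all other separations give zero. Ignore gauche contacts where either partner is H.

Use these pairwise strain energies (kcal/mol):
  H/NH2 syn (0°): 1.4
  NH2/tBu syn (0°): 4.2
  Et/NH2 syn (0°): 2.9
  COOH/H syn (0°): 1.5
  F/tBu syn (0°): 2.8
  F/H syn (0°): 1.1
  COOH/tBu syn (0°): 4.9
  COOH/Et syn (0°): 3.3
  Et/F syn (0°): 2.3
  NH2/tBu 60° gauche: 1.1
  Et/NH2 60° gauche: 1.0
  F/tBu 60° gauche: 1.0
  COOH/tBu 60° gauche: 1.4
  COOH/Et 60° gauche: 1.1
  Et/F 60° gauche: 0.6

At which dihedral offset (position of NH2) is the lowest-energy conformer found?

NH2 at 0° is eclipsed. Et at 0° is eclipsed with NH2 at 0° (2.9); tBu at 120° is eclipsed with F at 120° (2.8); H at 240° is eclipsed with COOH at 240° (1.5). Total 7.2 kcal/mol.
NH2 at 60° is staggered. Et at 0° is gauche with NH2 at 60° (1.0); Et at 0° is gauche with COOH at 300° (1.1); tBu at 120° is gauche with NH2 at 60° (1.1); tBu at 120° is gauche with F at 180° (1.0). Total 4.2 kcal/mol.
NH2 at 120° is eclipsed. Et at 0° is eclipsed with COOH at 0° (3.3); tBu at 120° is eclipsed with NH2 at 120° (4.2); H at 240° is eclipsed with F at 240° (1.1). Total 8.6 kcal/mol.
NH2 at 180° is staggered. Et at 0° is gauche with F at 300° (0.6); Et at 0° is gauche with COOH at 60° (1.1); tBu at 120° is gauche with NH2 at 180° (1.1); tBu at 120° is gauche with COOH at 60° (1.4). Total 4.2 kcal/mol.
NH2 at 240° is eclipsed. Et at 0° is eclipsed with F at 0° (2.3); tBu at 120° is eclipsed with COOH at 120° (4.9); H at 240° is eclipsed with NH2 at 240° (1.4). Total 8.6 kcal/mol.
NH2 at 300° is staggered. Et at 0° is gauche with NH2 at 300° (1.0); Et at 0° is gauche with F at 60° (0.6); tBu at 120° is gauche with F at 60° (1.0); tBu at 120° is gauche with COOH at 180° (1.4). Total 4.0 kcal/mol.
The minimum (4.0 kcal/mol) occurs with NH2 at 300°.

300°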